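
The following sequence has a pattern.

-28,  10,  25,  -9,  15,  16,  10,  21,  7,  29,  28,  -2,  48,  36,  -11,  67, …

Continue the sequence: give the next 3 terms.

The terms cycle through 3 interleaved subsequences.
Stream A = -28, -9, 10, 29, 48, 67: arithmetic with common difference +19.
Stream B = 10, 15, 21, 28, 36: the triangular numbers T_4, T_5, ….
Stream C = 25, 16, 7, -2, -11: subtracting 9 each time.
Position 17 → stream B, term 6 = 45.
Term 18 comes from stream C (its 6th entry): -20.
The 19th slot belongs to stream A; its 7th term is 86.

45, -20, 86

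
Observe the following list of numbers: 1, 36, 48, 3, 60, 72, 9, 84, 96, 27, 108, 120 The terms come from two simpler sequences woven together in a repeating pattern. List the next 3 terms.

The slot pattern repeats as ABB (period 3), so there are 2 interleaved tracks.
Subsequence A: 1, 3, 9, 27 (powers 3^0, 3^1, 3^2, …).
Subsequence B: 36, 48, 60, 72, 84, 96, 108, 120 (arithmetic with common difference +12).
Position 13 → subsequence A, term 5 = 81.
The 14th slot belongs to subsequence B; its 9th term is 132.
The 15th slot belongs to subsequence B; its 10th term is 144.

81, 132, 144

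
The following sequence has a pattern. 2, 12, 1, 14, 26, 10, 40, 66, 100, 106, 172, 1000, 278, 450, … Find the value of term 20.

3084

The slot pattern repeats as AAB (period 3), so there are 2 interleaved tracks.
Track A = 2, 12, 14, 26, 40, 66, 106, 172, 278, 450: Fibonacci-style (each term is the sum of the two before it).
Track B = 1, 10, 100, 1000: successive powers of 10.
Position 20 → track A, term 14 = 3084.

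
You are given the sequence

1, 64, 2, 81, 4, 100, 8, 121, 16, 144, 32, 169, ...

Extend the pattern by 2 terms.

The terms cycle through 2 interleaved subsequences.
Stream A: 1, 2, 4, 8, 16, 32 — powers 2^0, 2^1, 2^2, ….
Stream B: 64, 81, 100, 121, 144, 169 — perfect squares starting at 8².
The 13th slot belongs to stream A; its 7th term is 64.
Position 14 → stream B, term 7 = 196.

64, 196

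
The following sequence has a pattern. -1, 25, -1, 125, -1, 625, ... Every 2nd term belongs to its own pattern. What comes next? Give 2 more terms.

The terms cycle through 2 interleaved subsequences.
Stream A = -1, -1, -1: the constant sequence -1.
Stream B = 25, 125, 625: powers 5^2, 5^3, 5^4, ….
Position 7 falls in stream A as its term 4, giving -1.
The 8th slot belongs to stream B; its 4th term is 3125.

-1, 3125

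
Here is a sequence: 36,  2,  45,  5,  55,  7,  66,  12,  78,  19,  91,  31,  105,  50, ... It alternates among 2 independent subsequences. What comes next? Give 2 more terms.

120, 81

Taking every 2nd term gives 2 separate tracks.
Track A: 36, 45, 55, 66, 78, 91, 105. Triangular numbers starting at T_8.
Track B: 2, 5, 7, 12, 19, 31, 50. A Fibonacci-like recurrence a_n = a_{n-1} + a_{n-2}.
Term 15 comes from track A (its 8th entry): 120.
Position 16 falls in track B as its term 8, giving 81.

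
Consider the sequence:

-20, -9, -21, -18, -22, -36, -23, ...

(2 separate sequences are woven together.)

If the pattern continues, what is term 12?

-288

Odd-indexed and even-indexed terms follow separate rules.
Track A: -20, -21, -22, -23 — arithmetic, step −1.
Track B: -9, -18, -36 — multiplying by 2 each time.
Position 12 falls in track B as its term 6, giving -288.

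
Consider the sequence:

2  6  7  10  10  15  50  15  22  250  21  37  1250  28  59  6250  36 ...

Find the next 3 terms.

Split by position mod 3: positions 1, 4, 7, … form one track, and each other residue class forms its own.
Track A = 2, 10, 50, 250, 1250, 6250: geometric, ×5 each step.
Track B = 6, 10, 15, 21, 28, 36: the triangular numbers T_3, T_4, ….
Track C = 7, 15, 22, 37, 59: Fibonacci-style (each term is the sum of the two before it).
Position 18 → track C, term 6 = 96.
Position 19 falls in track A as its term 7, giving 31250.
Term 20 comes from track B (its 7th entry): 45.

96, 31250, 45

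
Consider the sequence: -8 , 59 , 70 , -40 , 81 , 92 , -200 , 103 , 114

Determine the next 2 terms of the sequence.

The slot pattern repeats as ABB (period 3), so there are 2 interleaved tracks.
Track A: -8, -40, -200 (geometric, ×5 each step).
Track B: 59, 70, 81, 92, 103, 114 (linear: a_n = 48 + 11·n).
Position 10 falls in track A as its term 4, giving -1000.
Position 11 falls in track B as its term 7, giving 125.

-1000, 125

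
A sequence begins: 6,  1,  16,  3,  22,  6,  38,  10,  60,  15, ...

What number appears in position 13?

The terms cycle through 2 interleaved subsequences.
Track A is 6, 16, 22, 38, 60, which is a Fibonacci-like recurrence a_n = a_{n-1} + a_{n-2}.
Track B is 1, 3, 6, 10, 15, which is triangular numbers starting at T_1.
The 13th slot belongs to track A; its 7th term is 158.

158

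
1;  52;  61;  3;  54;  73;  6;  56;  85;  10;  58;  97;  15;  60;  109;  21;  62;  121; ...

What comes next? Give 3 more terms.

28, 64, 133

Split by position mod 3: positions 1, 4, 7, … form one track, and each other residue class forms its own.
Track A = 1, 3, 6, 10, 15, 21: triangular numbers n(n+1)/2 for n = 1, 2, ….
Track B = 52, 54, 56, 58, 60, 62: arithmetic, step +2.
Track C = 61, 73, 85, 97, 109, 121: arithmetic with common difference +12.
Term 19 comes from track A (its 7th entry): 28.
Term 20 comes from track B (its 7th entry): 64.
The 21st slot belongs to track C; its 7th term is 133.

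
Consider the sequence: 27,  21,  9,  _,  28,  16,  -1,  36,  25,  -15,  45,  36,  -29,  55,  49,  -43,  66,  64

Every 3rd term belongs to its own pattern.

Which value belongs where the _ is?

Read the sequence 3 terms at a time; column i is its own pattern.
Subsequence A = 27, ?, -1, -15, -29, -43: arithmetic with common difference −14.
Subsequence B = 21, 28, 36, 45, 55, 66: triangular numbers n(n+1)/2 for n = 6, 7, ….
Subsequence C = 9, 16, 25, 36, 49, 64: consecutive squares n² from n = 3.
So the missing entry in subsequence A is 13.

13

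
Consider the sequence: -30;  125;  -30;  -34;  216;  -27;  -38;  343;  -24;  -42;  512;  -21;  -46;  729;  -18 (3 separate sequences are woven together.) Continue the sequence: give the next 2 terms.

-50, 1000

Split by position mod 3 into 3 tracks.
Track A: -30, -34, -38, -42, -46. Arithmetic with common difference −4.
Track B: 125, 216, 343, 512, 729. The cubes 5³, 6³, 7³, ….
Track C: -30, -27, -24, -21, -18. Arithmetic, step +3.
The 16th slot belongs to track A; its 6th term is -50.
Position 17 falls in track B as its term 6, giving 1000.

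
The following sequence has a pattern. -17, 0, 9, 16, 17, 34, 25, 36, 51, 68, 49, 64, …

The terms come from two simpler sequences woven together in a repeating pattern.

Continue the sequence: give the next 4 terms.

Reading positions in blocks of 4 reveals the pattern AABB — 2 tracks woven together.
Track A: -17, 0, 17, 34, 51, 68 (linear: a_n = -34 + 17·n).
Track B: 9, 16, 25, 36, 49, 64 (perfect squares starting at 3²).
Position 13 → track A, term 7 = 85.
The 14th slot belongs to track A; its 8th term is 102.
Position 15 → track B, term 7 = 81.
The 16th slot belongs to track B; its 8th term is 100.

85, 102, 81, 100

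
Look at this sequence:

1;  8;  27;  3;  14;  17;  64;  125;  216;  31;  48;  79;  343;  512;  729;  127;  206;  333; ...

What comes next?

1000

The slot pattern repeats as AAABBB (period 6), so there are 2 interleaved tracks.
Stream A is 1, 8, 27, 64, 125, 216, 343, 512, 729, which is perfect cubes starting at 1³.
Stream B is 3, 14, 17, 31, 48, 79, 127, 206, 333, which is each term equals the sum of the previous two.
Position 19 falls in stream A as its term 10, giving 1000.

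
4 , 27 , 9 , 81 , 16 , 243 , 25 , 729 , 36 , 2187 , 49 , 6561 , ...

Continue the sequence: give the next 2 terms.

64, 19683

The terms cycle through 2 interleaved subsequences.
Track A: 4, 9, 16, 25, 36, 49 — perfect squares starting at 2².
Track B: 27, 81, 243, 729, 2187, 6561 — powers 3^3, 3^4, 3^5, ….
The 13th slot belongs to track A; its 7th term is 64.
Position 14 falls in track B as its term 7, giving 19683.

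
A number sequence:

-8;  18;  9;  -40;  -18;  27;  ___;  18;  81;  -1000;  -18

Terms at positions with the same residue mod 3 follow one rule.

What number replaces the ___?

-200

Split by position mod 3: positions 1, 4, 7, … form one track, and each other residue class forms its own.
Subsequence A = -8, -40, ?, -1000: multiplying by 5 each time.
Subsequence B = 18, -18, 18, -18: the oscillation 18·(−1)^(n+1).
Subsequence C = 9, 27, 81: powers 3^2, 3^3, 3^4, ….
The gap is subsequence A's term 3; the rule gives -200.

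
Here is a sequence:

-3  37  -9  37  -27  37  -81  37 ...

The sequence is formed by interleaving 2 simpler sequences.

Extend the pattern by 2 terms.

-243, 37

Positions 1, 3, 5, … form one subsequence and positions 2, 4, 6, … form another.
Track A: -3, -9, -27, -81. Geometric, ×3 each step.
Track B: 37, 37, 37, 37. The constant sequence 37.
Term 9 comes from track A (its 5th entry): -243.
Position 10 → track B, term 5 = 37.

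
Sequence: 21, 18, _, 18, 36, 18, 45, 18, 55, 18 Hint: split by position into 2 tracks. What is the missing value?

The terms cycle through 2 interleaved subsequences.
Subsequence A is 21, ?, 36, 45, 55, which is the triangular numbers T_6, T_7, ….
Subsequence B is 18, 18, 18, 18, 18, which is constant 18.
Subsequence A's pattern makes the blank 28.

28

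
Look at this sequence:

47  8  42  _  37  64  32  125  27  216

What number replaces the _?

27

Split by position mod 2 into 2 tracks.
Track A = 47, 42, 37, 32, 27: subtracting 5 each time.
Track B = 8, ?, 64, 125, 216: consecutive cubes n³ from n = 2.
The gap is track B's term 2; the rule gives 27.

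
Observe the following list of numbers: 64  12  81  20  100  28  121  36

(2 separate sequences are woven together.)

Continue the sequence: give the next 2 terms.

144, 44

Positions 1, 3, 5, … form one subsequence and positions 2, 4, 6, … form another.
Track A: 64, 81, 100, 121 (the squares 8², 9², 10², …).
Track B: 12, 20, 28, 36 (arithmetic with common difference +8).
The 9th slot belongs to track A; its 5th term is 144.
The 10th slot belongs to track B; its 5th term is 44.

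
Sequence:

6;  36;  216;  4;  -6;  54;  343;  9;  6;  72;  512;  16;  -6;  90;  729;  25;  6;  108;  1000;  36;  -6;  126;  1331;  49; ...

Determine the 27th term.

Read the sequence 4 terms at a time; column i is its own pattern.
Stream A = 6, -6, 6, -6, 6, -6: oscillating between 6 and -6.
Stream B = 36, 54, 72, 90, 108, 126: arithmetic, step +18.
Stream C = 216, 343, 512, 729, 1000, 1331: consecutive cubes n³ from n = 6.
Stream D = 4, 9, 16, 25, 36, 49: perfect squares starting at 2².
Term 27 comes from stream C (its 7th entry): 1728.

1728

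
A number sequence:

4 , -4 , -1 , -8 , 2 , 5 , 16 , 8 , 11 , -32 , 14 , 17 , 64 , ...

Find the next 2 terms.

20, 23

Reading positions in blocks of 3 reveals the pattern ABB — 2 tracks woven together.
Track A: 4, -8, 16, -32, 64 — a geometric progression (common ratio -2).
Track B: -4, -1, 2, 5, 8, 11, 14, 17 — arithmetic, step +3.
Term 14 comes from track B (its 9th entry): 20.
Position 15 → track B, term 10 = 23.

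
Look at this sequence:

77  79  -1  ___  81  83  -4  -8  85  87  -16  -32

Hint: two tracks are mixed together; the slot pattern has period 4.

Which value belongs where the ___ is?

Positions follow the repeating pattern AABB; grouping by letter gives 2 tracks.
Stream A is 77, 79, 81, 83, 85, 87, which is arithmetic with common difference +2.
Stream B is -1, ?, -4, -8, -16, -32, which is a geometric progression (common ratio 2).
So the missing entry in stream B is -2.

-2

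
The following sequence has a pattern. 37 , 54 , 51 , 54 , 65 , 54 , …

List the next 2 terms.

79, 54

The terms cycle through 2 interleaved subsequences.
Track A: 37, 51, 65 (arithmetic with common difference +14).
Track B: 54, 54, 54 (the constant sequence 54).
Position 7 falls in track A as its term 4, giving 79.
The 8th slot belongs to track B; its 4th term is 54.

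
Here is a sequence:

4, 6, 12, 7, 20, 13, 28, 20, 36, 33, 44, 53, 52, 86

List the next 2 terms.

60, 139

Positions 1, 3, 5, … form one subsequence and positions 2, 4, 6, … form another.
Track A: 4, 12, 20, 28, 36, 44, 52 (arithmetic, step +8).
Track B: 6, 7, 13, 20, 33, 53, 86 (a Fibonacci-like recurrence a_n = a_{n-1} + a_{n-2}).
Position 15 → track A, term 8 = 60.
Position 16 falls in track B as its term 8, giving 139.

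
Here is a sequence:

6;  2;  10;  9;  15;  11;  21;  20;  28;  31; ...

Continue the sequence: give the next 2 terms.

36, 51

The terms cycle through 2 interleaved subsequences.
Subsequence A: 6, 10, 15, 21, 28 (triangular numbers starting at T_3).
Subsequence B: 2, 9, 11, 20, 31 (a Fibonacci-like recurrence a_n = a_{n-1} + a_{n-2}).
Position 11 → subsequence A, term 6 = 36.
Position 12 falls in subsequence B as its term 6, giving 51.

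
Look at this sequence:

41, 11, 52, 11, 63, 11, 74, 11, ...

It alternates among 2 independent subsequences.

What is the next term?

85

Odd-indexed and even-indexed terms follow separate rules.
Track A: 41, 52, 63, 74 (adding 11 each time).
Track B: 11, 11, 11, 11 (the constant sequence 11).
Term 9 comes from track A (its 5th entry): 85.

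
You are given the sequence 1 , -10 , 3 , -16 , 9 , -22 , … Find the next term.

The terms cycle through 2 interleaved subsequences.
Track A: 1, 3, 9 — geometric with ratio 3.
Track B: -10, -16, -22 — subtracting 6 each time.
Term 7 comes from track A (its 4th entry): 27.

27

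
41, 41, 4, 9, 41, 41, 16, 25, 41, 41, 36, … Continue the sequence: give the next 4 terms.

49, 41, 41, 64

Reading positions in blocks of 4 reveals the pattern AABB — 2 tracks woven together.
Track A: 41, 41, 41, 41, 41, 41. The constant sequence 41.
Track B: 4, 9, 16, 25, 36. The squares 2², 3², 4², ….
Position 12 → track B, term 6 = 49.
Term 13 comes from track A (its 7th entry): 41.
Term 14 comes from track A (its 8th entry): 41.
Term 15 comes from track B (its 7th entry): 64.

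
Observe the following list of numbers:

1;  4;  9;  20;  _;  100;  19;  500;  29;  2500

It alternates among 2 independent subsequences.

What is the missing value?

The terms cycle through 2 interleaved subsequences.
Subsequence A: 1, 9, ?, 19, 29 — Fibonacci-style (each term is the sum of the two before it).
Subsequence B: 4, 20, 100, 500, 2500 — geometric, ×5 each step.
So the missing entry in subsequence A is 10.

10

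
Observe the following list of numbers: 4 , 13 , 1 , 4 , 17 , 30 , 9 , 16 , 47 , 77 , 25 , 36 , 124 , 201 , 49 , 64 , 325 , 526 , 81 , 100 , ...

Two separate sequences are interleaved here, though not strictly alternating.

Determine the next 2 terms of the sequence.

The slot pattern repeats as AABB (period 4), so there are 2 interleaved tracks.
Track A: 4, 13, 17, 30, 47, 77, 124, 201, 325, 526 — Fibonacci-style (each term is the sum of the two before it).
Track B: 1, 4, 9, 16, 25, 36, 49, 64, 81, 100 — consecutive squares n² from n = 1.
Term 21 comes from track A (its 11th entry): 851.
Term 22 comes from track A (its 12th entry): 1377.

851, 1377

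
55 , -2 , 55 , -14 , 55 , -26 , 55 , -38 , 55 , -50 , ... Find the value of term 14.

-74

Taking every 2nd term gives 2 separate tracks.
Subsequence A: 55, 55, 55, 55, 55 (constant 55).
Subsequence B: -2, -14, -26, -38, -50 (subtracting 12 each time).
The 14th slot belongs to subsequence B; its 7th term is -74.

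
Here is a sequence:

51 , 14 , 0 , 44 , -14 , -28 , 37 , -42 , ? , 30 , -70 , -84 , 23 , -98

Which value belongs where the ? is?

Positions follow the repeating pattern ABB; grouping by letter gives 2 tracks.
Stream A: 51, 44, 37, 30, 23. Linear: a_n = 58 − 7·n.
Stream B: 14, 0, -14, -28, -42, ?, -70, -84, -98. Linear: a_n = 28 − 14·n.
Stream B's pattern makes the blank -56.

-56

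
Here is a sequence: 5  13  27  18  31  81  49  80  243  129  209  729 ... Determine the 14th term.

Positions follow the repeating pattern AAB; grouping by letter gives 2 tracks.
Track A = 5, 13, 18, 31, 49, 80, 129, 209: Fibonacci-style (each term is the sum of the two before it).
Track B = 27, 81, 243, 729: successive powers of 3.
Term 14 comes from track A (its 10th entry): 547.

547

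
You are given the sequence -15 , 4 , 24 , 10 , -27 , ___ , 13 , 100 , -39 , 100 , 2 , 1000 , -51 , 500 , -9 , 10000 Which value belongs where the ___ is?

The terms cycle through 4 interleaved subsequences.
Subsequence A = -15, -27, -39, -51: subtracting 12 each time.
Subsequence B = 4, ?, 100, 500: multiplying by 5 each time.
Subsequence C = 24, 13, 2, -9: subtracting 11 each time.
Subsequence D = 10, 100, 1000, 10000: powers of 10.
The gap is subsequence B's term 2; the rule gives 20.

20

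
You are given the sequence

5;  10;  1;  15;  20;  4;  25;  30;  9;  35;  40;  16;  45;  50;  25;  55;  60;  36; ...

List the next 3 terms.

Reading positions in blocks of 3 reveals the pattern AAB — 2 tracks woven together.
Track A: 5, 10, 15, 20, 25, 30, 35, 40, 45, 50, 55, 60. Linear: a_n = 5·n.
Track B: 1, 4, 9, 16, 25, 36. Perfect squares starting at 1².
Position 19 falls in track A as its term 13, giving 65.
Position 20 falls in track A as its term 14, giving 70.
Position 21 falls in track B as its term 7, giving 49.

65, 70, 49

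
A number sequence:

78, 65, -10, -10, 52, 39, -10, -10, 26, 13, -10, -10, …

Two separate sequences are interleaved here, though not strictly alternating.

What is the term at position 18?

Positions follow the repeating pattern AABB; grouping by letter gives 2 tracks.
Track A = 78, 65, 52, 39, 26, 13: linear: a_n = 91 − 13·n.
Track B = -10, -10, -10, -10, -10, -10: the constant sequence -10.
Position 18 → track A, term 10 = -39.

-39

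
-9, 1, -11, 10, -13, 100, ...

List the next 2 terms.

-15, 1000

Odd-indexed and even-indexed terms follow separate rules.
Track A: -9, -11, -13 (linear: a_n = -7 − 2·n).
Track B: 1, 10, 100 (multiplying by 10 each time).
Position 7 → track A, term 4 = -15.
Position 8 → track B, term 4 = 1000.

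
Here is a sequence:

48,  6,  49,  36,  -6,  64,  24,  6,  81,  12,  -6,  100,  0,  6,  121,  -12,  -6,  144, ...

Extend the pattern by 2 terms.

Taking every 3rd term gives 3 separate tracks.
Track A: 48, 36, 24, 12, 0, -12. Subtracting 12 each time.
Track B: 6, -6, 6, -6, 6, -6. Oscillating between 6 and -6.
Track C: 49, 64, 81, 100, 121, 144. Perfect squares starting at 7².
Position 19 falls in track A as its term 7, giving -24.
The 20th slot belongs to track B; its 7th term is 6.

-24, 6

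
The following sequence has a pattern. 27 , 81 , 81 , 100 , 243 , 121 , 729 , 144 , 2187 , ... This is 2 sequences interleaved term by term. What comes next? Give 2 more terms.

169, 6561

Split by position mod 2 into 2 tracks.
Stream A: 27, 81, 243, 729, 2187 (powers of 3).
Stream B: 81, 100, 121, 144 (perfect squares starting at 9²).
Position 10 falls in stream B as its term 5, giving 169.
Position 11 → stream A, term 6 = 6561.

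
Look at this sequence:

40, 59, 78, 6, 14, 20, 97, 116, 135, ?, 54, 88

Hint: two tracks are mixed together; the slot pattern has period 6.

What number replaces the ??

Reading positions in blocks of 6 reveals the pattern AAABBB — 2 tracks woven together.
Track A: 40, 59, 78, 97, 116, 135 (arithmetic with common difference +19).
Track B: 6, 14, 20, ?, 54, 88 (Fibonacci-style (each term is the sum of the two before it)).
Track B's pattern makes the blank 34.

34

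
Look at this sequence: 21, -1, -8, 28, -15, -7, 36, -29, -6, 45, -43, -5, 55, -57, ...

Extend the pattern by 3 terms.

Split by position mod 3: positions 1, 4, 7, … form one track, and each other residue class forms its own.
Subsequence A: 21, 28, 36, 45, 55 — triangular numbers n(n+1)/2 for n = 6, 7, ….
Subsequence B: -1, -15, -29, -43, -57 — subtracting 14 each time.
Subsequence C: -8, -7, -6, -5 — arithmetic with common difference +1.
Position 15 → subsequence C, term 5 = -4.
Term 16 comes from subsequence A (its 6th entry): 66.
Position 17 → subsequence B, term 6 = -71.

-4, 66, -71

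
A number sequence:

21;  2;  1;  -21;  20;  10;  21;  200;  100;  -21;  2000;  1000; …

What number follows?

21

Taking every 3rd term gives 3 separate tracks.
Stream A: 21, -21, 21, -21 — oscillating between 21 and -21.
Stream B: 2, 20, 200, 2000 — geometric, ×10 each step.
Stream C: 1, 10, 100, 1000 — powers 10^0, 10^1, 10^2, ….
Term 13 comes from stream A (its 5th entry): 21.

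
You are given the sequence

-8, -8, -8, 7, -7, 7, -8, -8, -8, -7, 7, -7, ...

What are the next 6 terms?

-8, -8, -8, 7, -7, 7

Reading positions in blocks of 6 reveals the pattern AAABBB — 2 tracks woven together.
Stream A is -8, -8, -8, -8, -8, -8, which is the constant sequence -8.
Stream B is 7, -7, 7, -7, 7, -7, which is alternating ±7.
Position 13 falls in stream A as its term 7, giving -8.
Position 14 falls in stream A as its term 8, giving -8.
Position 15 → stream A, term 9 = -8.
Term 16 comes from stream B (its 7th entry): 7.
The 17th slot belongs to stream B; its 8th term is -7.
Term 18 comes from stream B (its 9th entry): 7.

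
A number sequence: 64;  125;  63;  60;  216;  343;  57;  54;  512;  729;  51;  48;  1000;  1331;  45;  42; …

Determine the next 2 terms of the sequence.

Positions follow the repeating pattern AABB; grouping by letter gives 2 tracks.
Track A: 64, 125, 216, 343, 512, 729, 1000, 1331. Perfect cubes starting at 4³.
Track B: 63, 60, 57, 54, 51, 48, 45, 42. Linear: a_n = 66 − 3·n.
Position 17 → track A, term 9 = 1728.
Position 18 → track A, term 10 = 2197.

1728, 2197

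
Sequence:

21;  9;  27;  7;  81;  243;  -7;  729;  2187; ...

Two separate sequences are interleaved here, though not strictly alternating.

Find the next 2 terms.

The slot pattern repeats as ABB (period 3), so there are 2 interleaved tracks.
Track A = 21, 7, -7: arithmetic, step −14.
Track B = 9, 27, 81, 243, 729, 2187: geometric with ratio 3.
Position 10 → track A, term 4 = -21.
Position 11 → track B, term 7 = 6561.

-21, 6561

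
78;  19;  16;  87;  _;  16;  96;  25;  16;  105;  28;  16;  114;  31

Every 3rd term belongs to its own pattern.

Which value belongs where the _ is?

Split by position mod 3 into 3 tracks.
Stream A is 78, 87, 96, 105, 114, which is arithmetic with common difference +9.
Stream B is 19, ?, 25, 28, 31, which is arithmetic, step +3.
Stream C is 16, 16, 16, 16, which is constant 16.
Stream B's pattern makes the blank 22.

22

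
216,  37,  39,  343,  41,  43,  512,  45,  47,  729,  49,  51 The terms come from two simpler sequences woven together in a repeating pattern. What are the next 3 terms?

Reading positions in blocks of 3 reveals the pattern ABB — 2 tracks woven together.
Track A: 216, 343, 512, 729. Perfect cubes starting at 6³.
Track B: 37, 39, 41, 43, 45, 47, 49, 51. Arithmetic, step +2.
Position 13 → track A, term 5 = 1000.
Term 14 comes from track B (its 9th entry): 53.
Position 15 → track B, term 10 = 55.

1000, 53, 55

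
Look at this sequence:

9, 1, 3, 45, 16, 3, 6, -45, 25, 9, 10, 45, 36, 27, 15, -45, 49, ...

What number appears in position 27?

The terms cycle through 4 interleaved subsequences.
Track A: 9, 16, 25, 36, 49 — consecutive squares n² from n = 3.
Track B: 1, 3, 9, 27 — geometric, ×3 each step.
Track C: 3, 6, 10, 15 — triangular numbers n(n+1)/2 for n = 2, 3, ….
Track D: 45, -45, 45, -45 — the oscillation 45·(−1)^(n+1).
Position 27 → track C, term 7 = 36.

36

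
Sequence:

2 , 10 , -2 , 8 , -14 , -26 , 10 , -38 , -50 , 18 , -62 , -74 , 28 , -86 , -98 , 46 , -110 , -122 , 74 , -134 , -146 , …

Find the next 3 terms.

120, -158, -170

Reading positions in blocks of 3 reveals the pattern ABB — 2 tracks woven together.
Track A: 2, 8, 10, 18, 28, 46, 74. A Fibonacci-like recurrence a_n = a_{n-1} + a_{n-2}.
Track B: 10, -2, -14, -26, -38, -50, -62, -74, -86, -98, -110, -122, -134, -146. Arithmetic with common difference −12.
Term 22 comes from track A (its 8th entry): 120.
Position 23 → track B, term 15 = -158.
Position 24 falls in track B as its term 16, giving -170.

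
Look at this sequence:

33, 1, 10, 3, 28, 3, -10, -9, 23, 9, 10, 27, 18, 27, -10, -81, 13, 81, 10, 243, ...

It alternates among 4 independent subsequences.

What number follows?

The terms cycle through 4 interleaved subsequences.
Track A is 33, 28, 23, 18, 13, which is arithmetic with common difference −5.
Track B is 1, 3, 9, 27, 81, which is powers 3^0, 3^1, 3^2, ….
Track C is 10, -10, 10, -10, 10, which is oscillating between 10 and -10.
Track D is 3, -9, 27, -81, 243, which is multiplying by -3 each time.
Position 21 → track A, term 6 = 8.

8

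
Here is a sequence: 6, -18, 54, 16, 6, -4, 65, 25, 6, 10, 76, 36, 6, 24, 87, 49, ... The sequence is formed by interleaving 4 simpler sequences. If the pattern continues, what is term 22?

52

Split by position mod 4 into 4 tracks.
Track A is 6, 6, 6, 6, which is the constant sequence 6.
Track B is -18, -4, 10, 24, which is arithmetic with common difference +14.
Track C is 54, 65, 76, 87, which is arithmetic, step +11.
Track D is 16, 25, 36, 49, which is perfect squares starting at 4².
Position 22 falls in track B as its term 6, giving 52.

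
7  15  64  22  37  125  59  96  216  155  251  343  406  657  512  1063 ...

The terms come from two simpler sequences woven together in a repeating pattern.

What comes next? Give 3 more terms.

The slot pattern repeats as AAB (period 3), so there are 2 interleaved tracks.
Stream A: 7, 15, 22, 37, 59, 96, 155, 251, 406, 657, 1063 — Fibonacci-style (each term is the sum of the two before it).
Stream B: 64, 125, 216, 343, 512 — the cubes 4³, 5³, 6³, ….
The 17th slot belongs to stream A; its 12th term is 1720.
Position 18 → stream B, term 6 = 729.
Term 19 comes from stream A (its 13th entry): 2783.

1720, 729, 2783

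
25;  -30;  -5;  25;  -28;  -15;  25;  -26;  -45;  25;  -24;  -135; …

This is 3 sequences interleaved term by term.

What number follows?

Split by position mod 3 into 3 tracks.
Subsequence A is 25, 25, 25, 25, which is the constant sequence 25.
Subsequence B is -30, -28, -26, -24, which is arithmetic, step +2.
Subsequence C is -5, -15, -45, -135, which is multiplying by 3 each time.
Position 13 → subsequence A, term 5 = 25.

25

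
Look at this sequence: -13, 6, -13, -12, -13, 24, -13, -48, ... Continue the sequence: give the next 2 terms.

Odd-indexed and even-indexed terms follow separate rules.
Track A is -13, -13, -13, -13, which is constant -13.
Track B is 6, -12, 24, -48, which is a geometric progression (common ratio -2).
Position 9 falls in track A as its term 5, giving -13.
Term 10 comes from track B (its 5th entry): 96.

-13, 96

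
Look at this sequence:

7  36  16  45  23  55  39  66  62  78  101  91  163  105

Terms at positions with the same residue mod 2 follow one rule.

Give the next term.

264

Positions 1, 3, 5, … form one subsequence and positions 2, 4, 6, … form another.
Stream A: 7, 16, 23, 39, 62, 101, 163 — each term equals the sum of the previous two.
Stream B: 36, 45, 55, 66, 78, 91, 105 — triangular numbers n(n+1)/2 for n = 8, 9, ….
Position 15 falls in stream A as its term 8, giving 264.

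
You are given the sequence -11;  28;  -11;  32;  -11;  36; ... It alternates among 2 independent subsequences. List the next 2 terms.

Taking every 2nd term gives 2 separate tracks.
Subsequence A is -11, -11, -11, which is constant -11.
Subsequence B is 28, 32, 36, which is arithmetic, step +4.
Term 7 comes from subsequence A (its 4th entry): -11.
Position 8 falls in subsequence B as its term 4, giving 40.

-11, 40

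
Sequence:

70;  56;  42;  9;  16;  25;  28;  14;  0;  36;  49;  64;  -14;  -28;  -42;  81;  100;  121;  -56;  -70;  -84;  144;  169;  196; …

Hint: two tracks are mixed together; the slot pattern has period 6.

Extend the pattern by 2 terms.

Reading positions in blocks of 6 reveals the pattern AAABBB — 2 tracks woven together.
Stream A: 70, 56, 42, 28, 14, 0, -14, -28, -42, -56, -70, -84 (arithmetic, step −14).
Stream B: 9, 16, 25, 36, 49, 64, 81, 100, 121, 144, 169, 196 (the squares 3², 4², 5², …).
The 25th slot belongs to stream A; its 13th term is -98.
The 26th slot belongs to stream A; its 14th term is -112.

-98, -112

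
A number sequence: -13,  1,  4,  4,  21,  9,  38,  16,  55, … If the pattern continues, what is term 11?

72

Odd-indexed and even-indexed terms follow separate rules.
Stream A: -13, 4, 21, 38, 55 (arithmetic, step +17).
Stream B: 1, 4, 9, 16 (the squares 1², 2², 3², …).
Position 11 → stream A, term 6 = 72.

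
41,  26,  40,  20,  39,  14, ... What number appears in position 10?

Taking every 2nd term gives 2 separate tracks.
Subsequence A: 41, 40, 39 — subtracting 1 each time.
Subsequence B: 26, 20, 14 — linear: a_n = 32 − 6·n.
The 10th slot belongs to subsequence B; its 5th term is 2.

2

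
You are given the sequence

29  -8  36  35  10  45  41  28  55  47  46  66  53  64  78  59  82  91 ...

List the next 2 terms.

The terms cycle through 3 interleaved subsequences.
Track A is 29, 35, 41, 47, 53, 59, which is arithmetic with common difference +6.
Track B is -8, 10, 28, 46, 64, 82, which is arithmetic, step +18.
Track C is 36, 45, 55, 66, 78, 91, which is triangular numbers n(n+1)/2 for n = 8, 9, ….
The 19th slot belongs to track A; its 7th term is 65.
The 20th slot belongs to track B; its 7th term is 100.

65, 100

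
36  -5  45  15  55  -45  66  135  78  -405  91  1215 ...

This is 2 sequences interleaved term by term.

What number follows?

105

Odd-indexed and even-indexed terms follow separate rules.
Stream A: 36, 45, 55, 66, 78, 91 (the triangular numbers T_8, T_9, …).
Stream B: -5, 15, -45, 135, -405, 1215 (a geometric progression (common ratio -3)).
Position 13 → stream A, term 7 = 105.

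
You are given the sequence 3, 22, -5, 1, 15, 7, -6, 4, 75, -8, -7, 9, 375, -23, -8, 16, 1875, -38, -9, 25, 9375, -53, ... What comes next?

Read the sequence 4 terms at a time; column i is its own pattern.
Subsequence A = 3, 15, 75, 375, 1875, 9375: geometric with ratio 5.
Subsequence B = 22, 7, -8, -23, -38, -53: subtracting 15 each time.
Subsequence C = -5, -6, -7, -8, -9: subtracting 1 each time.
Subsequence D = 1, 4, 9, 16, 25: consecutive squares n² from n = 1.
Term 23 comes from subsequence C (its 6th entry): -10.

-10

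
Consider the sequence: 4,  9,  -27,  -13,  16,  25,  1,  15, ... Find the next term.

The slot pattern repeats as AABB (period 4), so there are 2 interleaved tracks.
Track A = 4, 9, 16, 25: consecutive squares n² from n = 2.
Track B = -27, -13, 1, 15: arithmetic, step +14.
Position 9 → track A, term 5 = 36.

36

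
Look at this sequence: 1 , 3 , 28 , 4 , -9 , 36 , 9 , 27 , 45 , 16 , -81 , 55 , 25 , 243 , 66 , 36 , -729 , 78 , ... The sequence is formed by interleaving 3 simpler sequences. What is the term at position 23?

-6561

Read the sequence 3 terms at a time; column i is its own pattern.
Subsequence A is 1, 4, 9, 16, 25, 36, which is consecutive squares n² from n = 1.
Subsequence B is 3, -9, 27, -81, 243, -729, which is geometric with ratio -3.
Subsequence C is 28, 36, 45, 55, 66, 78, which is triangular numbers starting at T_7.
Term 23 comes from subsequence B (its 8th entry): -6561.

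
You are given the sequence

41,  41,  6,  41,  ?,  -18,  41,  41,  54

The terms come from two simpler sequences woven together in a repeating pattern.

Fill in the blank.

Reading positions in blocks of 3 reveals the pattern AAB — 2 tracks woven together.
Subsequence A = 41, 41, 41, ?, 41, 41: constant 41.
Subsequence B = 6, -18, 54: multiplying by -3 each time.
Filling subsequence A at index 4 by its rule yields 41.

41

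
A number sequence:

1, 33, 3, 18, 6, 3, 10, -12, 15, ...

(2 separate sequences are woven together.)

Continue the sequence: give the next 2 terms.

Taking every 2nd term gives 2 separate tracks.
Subsequence A: 1, 3, 6, 10, 15. Triangular numbers n(n+1)/2 for n = 1, 2, ….
Subsequence B: 33, 18, 3, -12. Subtracting 15 each time.
Term 10 comes from subsequence B (its 5th entry): -27.
The 11th slot belongs to subsequence A; its 6th term is 21.

-27, 21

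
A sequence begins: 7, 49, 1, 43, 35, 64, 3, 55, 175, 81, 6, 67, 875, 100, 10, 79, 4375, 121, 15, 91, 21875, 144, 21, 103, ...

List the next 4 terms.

109375, 169, 28, 115

Split by position mod 4 into 4 tracks.
Subsequence A: 7, 35, 175, 875, 4375, 21875 (multiplying by 5 each time).
Subsequence B: 49, 64, 81, 100, 121, 144 (perfect squares starting at 7²).
Subsequence C: 1, 3, 6, 10, 15, 21 (triangular numbers n(n+1)/2 for n = 1, 2, …).
Subsequence D: 43, 55, 67, 79, 91, 103 (arithmetic, step +12).
Position 25 → subsequence A, term 7 = 109375.
The 26th slot belongs to subsequence B; its 7th term is 169.
The 27th slot belongs to subsequence C; its 7th term is 28.
Term 28 comes from subsequence D (its 7th entry): 115.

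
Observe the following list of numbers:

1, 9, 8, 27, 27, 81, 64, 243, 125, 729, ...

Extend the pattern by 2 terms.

The terms cycle through 2 interleaved subsequences.
Track A: 1, 8, 27, 64, 125 (the cubes 1³, 2³, 3³, …).
Track B: 9, 27, 81, 243, 729 (powers 3^2, 3^3, 3^4, …).
Position 11 → track A, term 6 = 216.
Term 12 comes from track B (its 6th entry): 2187.

216, 2187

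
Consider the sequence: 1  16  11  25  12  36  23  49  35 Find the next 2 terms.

64, 58

Split by position mod 2 into 2 tracks.
Subsequence A is 1, 11, 12, 23, 35, which is Fibonacci-style (each term is the sum of the two before it).
Subsequence B is 16, 25, 36, 49, which is consecutive squares n² from n = 4.
Position 10 falls in subsequence B as its term 5, giving 64.
Position 11 → subsequence A, term 6 = 58.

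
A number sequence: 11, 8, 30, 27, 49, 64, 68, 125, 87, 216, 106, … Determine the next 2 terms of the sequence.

Taking every 2nd term gives 2 separate tracks.
Track A = 11, 30, 49, 68, 87, 106: linear: a_n = -8 + 19·n.
Track B = 8, 27, 64, 125, 216: the cubes 2³, 3³, 4³, ….
Position 12 → track B, term 6 = 343.
Term 13 comes from track A (its 7th entry): 125.

343, 125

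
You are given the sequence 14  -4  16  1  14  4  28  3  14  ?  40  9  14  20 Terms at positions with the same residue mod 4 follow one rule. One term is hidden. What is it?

Taking every 4th term gives 4 separate tracks.
Stream A: 14, 14, 14, 14. The constant sequence 14.
Stream B: -4, 4, ?, 20. Adding 8 each time.
Stream C: 16, 28, 40. Arithmetic with common difference +12.
Stream D: 1, 3, 9. Powers 3^0, 3^1, 3^2, ….
So the missing entry in stream B is 12.

12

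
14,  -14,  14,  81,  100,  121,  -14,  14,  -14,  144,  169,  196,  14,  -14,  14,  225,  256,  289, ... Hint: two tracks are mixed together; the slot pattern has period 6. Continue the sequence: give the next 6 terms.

-14, 14, -14, 324, 361, 400

The slot pattern repeats as AAABBB (period 6), so there are 2 interleaved tracks.
Stream A: 14, -14, 14, -14, 14, -14, 14, -14, 14 (the oscillation 14·(−1)^(n+1)).
Stream B: 81, 100, 121, 144, 169, 196, 225, 256, 289 (the squares 9², 10², 11², …).
Position 19 falls in stream A as its term 10, giving -14.
The 20th slot belongs to stream A; its 11th term is 14.
Position 21 → stream A, term 12 = -14.
Position 22 falls in stream B as its term 10, giving 324.
Position 23 → stream B, term 11 = 361.
Position 24 → stream B, term 12 = 400.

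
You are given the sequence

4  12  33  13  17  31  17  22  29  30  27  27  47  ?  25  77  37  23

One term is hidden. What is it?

Taking every 3rd term gives 3 separate tracks.
Stream A is 4, 13, 17, 30, 47, 77, which is each term equals the sum of the previous two.
Stream B is 12, 17, 22, 27, ?, 37, which is arithmetic with common difference +5.
Stream C is 33, 31, 29, 27, 25, 23, which is arithmetic, step −2.
Stream B's pattern makes the blank 32.

32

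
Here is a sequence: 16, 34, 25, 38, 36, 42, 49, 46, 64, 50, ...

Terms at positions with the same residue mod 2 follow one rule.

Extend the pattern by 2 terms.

Odd-indexed and even-indexed terms follow separate rules.
Track A: 16, 25, 36, 49, 64. Perfect squares starting at 4².
Track B: 34, 38, 42, 46, 50. Arithmetic with common difference +4.
The 11th slot belongs to track A; its 6th term is 81.
The 12th slot belongs to track B; its 6th term is 54.

81, 54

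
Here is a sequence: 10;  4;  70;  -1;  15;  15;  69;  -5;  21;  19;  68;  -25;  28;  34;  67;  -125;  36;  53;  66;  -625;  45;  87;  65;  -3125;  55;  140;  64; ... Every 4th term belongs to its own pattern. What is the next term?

-15625

The terms cycle through 4 interleaved subsequences.
Subsequence A is 10, 15, 21, 28, 36, 45, 55, which is triangular numbers n(n+1)/2 for n = 4, 5, ….
Subsequence B is 4, 15, 19, 34, 53, 87, 140, which is Fibonacci-style (each term is the sum of the two before it).
Subsequence C is 70, 69, 68, 67, 66, 65, 64, which is arithmetic, step −1.
Subsequence D is -1, -5, -25, -125, -625, -3125, which is multiplying by 5 each time.
Position 28 falls in subsequence D as its term 7, giving -15625.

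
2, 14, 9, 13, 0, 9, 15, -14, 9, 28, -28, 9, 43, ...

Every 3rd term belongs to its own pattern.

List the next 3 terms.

-42, 9, 71

The terms cycle through 3 interleaved subsequences.
Track A = 2, 13, 15, 28, 43: Fibonacci-style (each term is the sum of the two before it).
Track B = 14, 0, -14, -28: arithmetic, step −14.
Track C = 9, 9, 9, 9: the constant sequence 9.
The 14th slot belongs to track B; its 5th term is -42.
Term 15 comes from track C (its 5th entry): 9.
Position 16 falls in track A as its term 6, giving 71.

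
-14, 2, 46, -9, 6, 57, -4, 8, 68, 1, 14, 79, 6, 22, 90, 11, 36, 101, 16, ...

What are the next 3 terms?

58, 112, 21

Taking every 3rd term gives 3 separate tracks.
Track A: -14, -9, -4, 1, 6, 11, 16 — arithmetic with common difference +5.
Track B: 2, 6, 8, 14, 22, 36 — each term equals the sum of the previous two.
Track C: 46, 57, 68, 79, 90, 101 — arithmetic with common difference +11.
Term 20 comes from track B (its 7th entry): 58.
Position 21 falls in track C as its term 7, giving 112.
Position 22 falls in track A as its term 8, giving 21.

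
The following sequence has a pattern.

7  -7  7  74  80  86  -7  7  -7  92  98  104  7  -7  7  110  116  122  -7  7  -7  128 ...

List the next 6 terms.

134, 140, 7, -7, 7, 146

Positions follow the repeating pattern AAABBB; grouping by letter gives 2 tracks.
Track A: 7, -7, 7, -7, 7, -7, 7, -7, 7, -7, 7, -7 — alternating ±7.
Track B: 74, 80, 86, 92, 98, 104, 110, 116, 122, 128 — adding 6 each time.
Term 23 comes from track B (its 11th entry): 134.
Position 24 → track B, term 12 = 140.
Position 25 falls in track A as its term 13, giving 7.
The 26th slot belongs to track A; its 14th term is -7.
Term 27 comes from track A (its 15th entry): 7.
Position 28 falls in track B as its term 13, giving 146.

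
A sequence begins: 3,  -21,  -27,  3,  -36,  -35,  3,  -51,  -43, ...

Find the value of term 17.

-96

The terms cycle through 3 interleaved subsequences.
Track A: 3, 3, 3 (constant 3).
Track B: -21, -36, -51 (linear: a_n = -6 − 15·n).
Track C: -27, -35, -43 (arithmetic, step −8).
Position 17 falls in track B as its term 6, giving -96.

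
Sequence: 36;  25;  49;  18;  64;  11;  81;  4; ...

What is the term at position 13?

144

The terms cycle through 2 interleaved subsequences.
Track A is 36, 49, 64, 81, which is the squares 6², 7², 8², ….
Track B is 25, 18, 11, 4, which is arithmetic with common difference −7.
Position 13 falls in track A as its term 7, giving 144.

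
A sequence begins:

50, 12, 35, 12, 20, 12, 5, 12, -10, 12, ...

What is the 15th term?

Split by position mod 2 into 2 tracks.
Subsequence A is 50, 35, 20, 5, -10, which is subtracting 15 each time.
Subsequence B is 12, 12, 12, 12, 12, which is the constant sequence 12.
Position 15 falls in subsequence A as its term 8, giving -55.

-55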